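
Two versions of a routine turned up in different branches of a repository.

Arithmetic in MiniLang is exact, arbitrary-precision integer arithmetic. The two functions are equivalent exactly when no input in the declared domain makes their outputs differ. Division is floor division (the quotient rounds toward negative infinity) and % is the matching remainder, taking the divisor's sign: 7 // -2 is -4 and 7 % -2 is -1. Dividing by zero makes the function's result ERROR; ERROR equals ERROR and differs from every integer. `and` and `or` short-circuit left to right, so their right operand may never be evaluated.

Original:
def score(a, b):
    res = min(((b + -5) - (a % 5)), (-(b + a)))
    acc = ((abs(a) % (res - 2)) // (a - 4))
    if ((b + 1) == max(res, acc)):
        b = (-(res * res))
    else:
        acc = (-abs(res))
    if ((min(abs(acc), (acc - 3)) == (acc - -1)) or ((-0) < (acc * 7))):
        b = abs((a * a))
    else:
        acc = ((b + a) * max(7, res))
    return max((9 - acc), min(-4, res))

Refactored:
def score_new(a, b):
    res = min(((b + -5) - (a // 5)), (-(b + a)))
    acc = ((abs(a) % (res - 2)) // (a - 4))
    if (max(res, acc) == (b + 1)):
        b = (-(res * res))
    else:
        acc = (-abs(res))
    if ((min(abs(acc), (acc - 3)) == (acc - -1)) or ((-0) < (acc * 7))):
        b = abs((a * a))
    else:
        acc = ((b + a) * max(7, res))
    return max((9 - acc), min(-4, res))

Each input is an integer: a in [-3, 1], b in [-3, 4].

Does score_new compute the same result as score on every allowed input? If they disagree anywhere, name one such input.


The rewrite breaks on a=-3, b=-1, where the results are 37 and 205.
score: res=-8, then acc=1, then ((b + 1) == max(res, acc)) is false, then acc=-8, then ((min(abs(acc), (acc - 3)) == (acc - -1)) or ((-0) < (acc * 7))) is false, then acc=-28, then returns 37
score_new: res=-5, then acc=0, then (max(res, acc) == (b + 1)) is true, then b=-25, then ((min(abs(acc), (acc - 3)) == (acc - -1)) or ((-0) < (acc * 7))) is false, then acc=-196, then returns 205
verdict: not equivalent; witness: a=-3, b=-1


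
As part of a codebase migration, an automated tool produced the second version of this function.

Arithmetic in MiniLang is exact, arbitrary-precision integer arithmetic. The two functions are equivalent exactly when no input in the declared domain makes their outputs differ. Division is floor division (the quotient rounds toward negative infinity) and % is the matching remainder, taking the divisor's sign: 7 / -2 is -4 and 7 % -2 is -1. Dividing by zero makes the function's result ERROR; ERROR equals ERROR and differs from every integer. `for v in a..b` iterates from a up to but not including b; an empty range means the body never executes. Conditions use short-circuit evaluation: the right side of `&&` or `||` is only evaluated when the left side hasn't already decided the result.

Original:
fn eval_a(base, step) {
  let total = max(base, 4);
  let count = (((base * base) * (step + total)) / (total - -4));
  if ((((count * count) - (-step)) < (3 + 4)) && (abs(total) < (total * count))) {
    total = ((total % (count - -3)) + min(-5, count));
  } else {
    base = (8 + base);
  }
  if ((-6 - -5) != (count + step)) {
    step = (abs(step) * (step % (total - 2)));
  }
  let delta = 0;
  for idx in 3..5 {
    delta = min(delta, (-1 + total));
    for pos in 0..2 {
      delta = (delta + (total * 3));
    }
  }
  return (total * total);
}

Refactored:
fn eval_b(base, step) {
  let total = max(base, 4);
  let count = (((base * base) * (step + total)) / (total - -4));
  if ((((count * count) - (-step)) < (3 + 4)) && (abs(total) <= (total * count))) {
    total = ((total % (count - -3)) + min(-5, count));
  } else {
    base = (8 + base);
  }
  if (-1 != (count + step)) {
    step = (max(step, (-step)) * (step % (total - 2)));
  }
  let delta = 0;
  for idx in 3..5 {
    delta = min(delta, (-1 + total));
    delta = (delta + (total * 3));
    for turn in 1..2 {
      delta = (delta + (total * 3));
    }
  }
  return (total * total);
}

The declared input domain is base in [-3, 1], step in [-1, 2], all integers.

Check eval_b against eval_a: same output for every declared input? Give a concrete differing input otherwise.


Consider the input base=-2, step=-1.
eval_a: total becomes 4; next count becomes 1; next ((((count * count) - (-step)) < (3 + 4)) && (abs(total) < (total * count))) evaluates to false; next base becomes 6; next ((-6 - -5) != (count + step)) evaluates to true; next step becomes 1; next delta becomes 0; next at idx=3:; next delta becomes 0; next at pos=0:; next delta becomes 12; next at pos=1:; next delta becomes 24; next at idx=4:; next delta becomes 3; next at pos=0:; next delta becomes 15; next at pos=1:; next delta becomes 27; next final value 16
eval_b: total becomes 4; next count becomes 1; next ((((count * count) - (-step)) < (3 + 4)) && (abs(total) <= (total * count))) evaluates to true; next total becomes -5; next (-1 != (count + step)) evaluates to true; next step becomes -1; next delta becomes 0; next at idx=3:; next delta becomes -6; next delta becomes -21; next at turn=1:; next delta becomes -36; next at idx=4:; next delta becomes -36; next delta becomes -51; next at turn=1:; next delta becomes -66; next final value 25
16 against 25: the behavior changed.
verdict: not equivalent; witness: base=-2, step=-1


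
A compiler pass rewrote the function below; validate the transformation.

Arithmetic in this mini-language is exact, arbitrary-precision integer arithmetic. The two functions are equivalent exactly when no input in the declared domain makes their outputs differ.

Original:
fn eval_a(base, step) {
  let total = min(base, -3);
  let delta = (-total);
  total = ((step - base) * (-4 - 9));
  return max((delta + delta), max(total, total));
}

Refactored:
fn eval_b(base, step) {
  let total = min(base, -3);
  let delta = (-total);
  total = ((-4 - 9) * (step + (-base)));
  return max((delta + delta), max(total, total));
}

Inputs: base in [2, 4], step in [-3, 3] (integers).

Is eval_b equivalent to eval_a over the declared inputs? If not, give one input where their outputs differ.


This is a faithful refactor — arithmetic usage differs, but the computed results match everywhere.
Tracing base=3, step=0: eval_a: total = -3; delta = 3; total = 39; return 39 | eval_b: total = -3; delta = 3; total = 39; return 39 — matching result 39.
Every one of the 21 inputs gives matching results.
verdict: equivalent


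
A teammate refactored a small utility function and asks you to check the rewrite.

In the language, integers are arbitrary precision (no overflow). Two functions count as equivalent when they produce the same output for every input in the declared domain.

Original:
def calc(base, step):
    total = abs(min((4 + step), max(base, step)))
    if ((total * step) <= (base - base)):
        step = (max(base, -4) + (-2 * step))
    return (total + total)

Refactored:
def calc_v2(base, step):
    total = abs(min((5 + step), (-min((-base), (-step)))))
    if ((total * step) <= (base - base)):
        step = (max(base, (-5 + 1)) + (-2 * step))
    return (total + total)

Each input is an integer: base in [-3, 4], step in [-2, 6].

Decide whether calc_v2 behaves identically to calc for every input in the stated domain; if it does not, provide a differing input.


Consider the input base=3, step=-2.
calc: total becomes 2; next ((total * step) <= (base - base)) evaluates to true; next step becomes 7; next final value 4
calc_v2: total becomes 3; next ((total * step) <= (base - base)) evaluates to true; next step becomes 7; next final value 6
4 != 6, so the rewrite changes behavior.
verdict: not equivalent; witness: base=3, step=-2


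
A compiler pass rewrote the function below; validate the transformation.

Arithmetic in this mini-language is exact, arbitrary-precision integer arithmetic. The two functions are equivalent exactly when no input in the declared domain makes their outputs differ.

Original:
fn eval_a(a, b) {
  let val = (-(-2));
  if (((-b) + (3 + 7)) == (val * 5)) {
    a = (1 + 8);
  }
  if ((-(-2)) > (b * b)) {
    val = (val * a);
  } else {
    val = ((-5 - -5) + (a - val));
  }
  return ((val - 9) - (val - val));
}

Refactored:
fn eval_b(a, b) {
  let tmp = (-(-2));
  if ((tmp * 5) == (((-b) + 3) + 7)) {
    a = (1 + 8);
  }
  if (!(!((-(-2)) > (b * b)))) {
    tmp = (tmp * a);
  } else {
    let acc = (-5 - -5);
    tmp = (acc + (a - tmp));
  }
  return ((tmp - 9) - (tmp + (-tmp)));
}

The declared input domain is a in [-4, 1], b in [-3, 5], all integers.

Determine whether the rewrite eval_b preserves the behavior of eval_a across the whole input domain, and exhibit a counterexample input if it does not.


Reading the diff, among the changes: statement counts differ, and arithmetic usage differs, and boolean connective usage differs, and local variable names differ.
As a probe, take a=0, b=-2: eval_a runs val := 2 | (((-b) + (3 + 7)) == (val * 5)): false | ((-(-2)) > (b * b)): false | val := -2 | result -11; eval_b runs tmp := 2 | ((tmp * 5) == (((-b) + 3) + 7)): false | (!(!((-(-2)) > (b * b)))): false | acc := 0 | tmp := -2 | result -11; both end at -11.
Across all 54 domain points the two functions coincide.
verdict: equivalent


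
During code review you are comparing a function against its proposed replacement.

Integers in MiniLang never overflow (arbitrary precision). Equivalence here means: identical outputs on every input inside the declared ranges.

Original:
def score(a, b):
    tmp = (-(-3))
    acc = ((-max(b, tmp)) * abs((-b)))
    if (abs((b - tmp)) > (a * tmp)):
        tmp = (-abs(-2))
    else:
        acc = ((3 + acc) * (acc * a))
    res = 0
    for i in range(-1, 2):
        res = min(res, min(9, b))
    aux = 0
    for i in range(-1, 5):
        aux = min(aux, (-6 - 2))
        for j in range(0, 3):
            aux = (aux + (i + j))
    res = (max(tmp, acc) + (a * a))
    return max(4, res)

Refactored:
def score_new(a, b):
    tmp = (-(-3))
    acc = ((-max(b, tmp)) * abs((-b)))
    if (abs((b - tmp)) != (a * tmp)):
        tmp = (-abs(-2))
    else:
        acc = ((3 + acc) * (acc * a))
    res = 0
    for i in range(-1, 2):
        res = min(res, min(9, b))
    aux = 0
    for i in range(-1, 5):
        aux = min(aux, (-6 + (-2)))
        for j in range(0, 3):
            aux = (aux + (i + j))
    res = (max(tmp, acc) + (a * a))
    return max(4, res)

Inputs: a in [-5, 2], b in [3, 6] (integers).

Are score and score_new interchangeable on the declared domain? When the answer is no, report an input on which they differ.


Run the pair on a=1, b=3.
score: tmp = 3; acc = -9; (abs((b - tmp)) > (a * tmp)) -> false; acc = 54; res = 0; [i=-1]; res = 0; [i=0]; res = 0; [i=1]; res = 0; aux = 0; [i=-1]; aux = -8; [j=0]; aux = -9; [j=1]; aux = -9; [j=2]; aux = -8; [i=0]; aux = -8; [j=0]; aux = -8; [j=1]; aux = -7; [j=2]; aux = -5; [i=1]; aux = -8; [j=0]; aux = -7; [j=1]; aux = -5; [j=2]; aux = -2; [i=2]; aux = -8; [j=0]; aux = -6; [j=1]; aux = -3; [j=2]; aux = 1; [i=3]; aux = -8; [j=0]; aux = -5; [j=1]; aux = -1; [j=2]; aux = 4; [i=4]; aux = -8; [j=0]; aux = -4; [j=1]; aux = 1; [j=2]; aux = 7; res = 55; return 55
score_new: tmp = 3; acc = -9; (abs((b - tmp)) != (a * tmp)) -> true; tmp = -2; res = 0; [i=-1]; res = 0; [i=0]; res = 0; [i=1]; res = 0; aux = 0; [i=-1]; aux = -8; [j=0]; aux = -9; [j=1]; aux = -9; [j=2]; aux = -8; [i=0]; aux = -8; [j=0]; aux = -8; [j=1]; aux = -7; [j=2]; aux = -5; [i=1]; aux = -8; [j=0]; aux = -7; [j=1]; aux = -5; [j=2]; aux = -2; [i=2]; aux = -8; [j=0]; aux = -6; [j=1]; aux = -3; [j=2]; aux = 1; [i=3]; aux = -8; [j=0]; aux = -5; [j=1]; aux = -1; [j=2]; aux = 4; [i=4]; aux = -8; [j=0]; aux = -4; [j=1]; aux = 1; [j=2]; aux = 7; res = -1; return 4
55 against 4: the behavior changed.
verdict: not equivalent; witness: a=1, b=3


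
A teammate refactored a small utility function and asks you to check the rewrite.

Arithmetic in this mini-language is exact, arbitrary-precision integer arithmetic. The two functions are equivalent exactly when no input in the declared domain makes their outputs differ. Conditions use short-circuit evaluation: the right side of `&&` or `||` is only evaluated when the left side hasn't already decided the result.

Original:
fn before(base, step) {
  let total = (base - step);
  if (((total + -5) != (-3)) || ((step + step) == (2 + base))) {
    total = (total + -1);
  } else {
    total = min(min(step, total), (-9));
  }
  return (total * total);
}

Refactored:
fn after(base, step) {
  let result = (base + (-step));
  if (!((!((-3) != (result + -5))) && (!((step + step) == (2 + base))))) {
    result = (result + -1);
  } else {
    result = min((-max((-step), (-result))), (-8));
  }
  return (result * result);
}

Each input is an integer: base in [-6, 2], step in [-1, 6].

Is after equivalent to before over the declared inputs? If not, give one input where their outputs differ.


On input base=1, step=-1, before returns 81 while after returns 64.
verdict: not equivalent; witness: base=1, step=-1


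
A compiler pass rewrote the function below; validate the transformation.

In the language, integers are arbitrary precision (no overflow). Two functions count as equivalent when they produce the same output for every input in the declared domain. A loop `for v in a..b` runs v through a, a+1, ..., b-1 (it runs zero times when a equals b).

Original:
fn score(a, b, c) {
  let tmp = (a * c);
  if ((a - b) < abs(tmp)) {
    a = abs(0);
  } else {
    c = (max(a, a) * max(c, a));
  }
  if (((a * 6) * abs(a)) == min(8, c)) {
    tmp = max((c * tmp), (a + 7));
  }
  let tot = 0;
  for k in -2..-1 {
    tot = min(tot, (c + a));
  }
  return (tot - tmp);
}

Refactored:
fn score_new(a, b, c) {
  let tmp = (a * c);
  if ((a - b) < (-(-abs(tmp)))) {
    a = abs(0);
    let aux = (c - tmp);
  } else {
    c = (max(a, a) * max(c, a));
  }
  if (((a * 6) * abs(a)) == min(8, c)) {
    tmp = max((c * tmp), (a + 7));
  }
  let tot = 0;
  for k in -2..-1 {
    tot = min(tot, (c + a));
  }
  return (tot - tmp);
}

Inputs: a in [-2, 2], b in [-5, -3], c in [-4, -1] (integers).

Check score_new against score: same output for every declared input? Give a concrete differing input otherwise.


Comparing the listings, the differences include: statement counts differ, plus arithmetic usage differs, plus local variable names differ.
As a probe, take a=-2, b=-4, c=-1: score runs tmp becomes 2; next ((a - b) < abs(tmp)) evaluates to false; next c becomes 2; next (((a * 6) * abs(a)) == min(8, c)) evaluates to false; next tot becomes 0; next at k=-2:; next tot becomes 0; next final value -2; score_new runs tmp becomes 2; next ((a - b) < (-(-abs(tmp)))) evaluates to false; next c becomes 2; next (((a * 6) * abs(a)) == min(8, c)) evaluates to false; next tot becomes 0; next at k=-2:; next tot becomes 0; next final value -2; both end at -2.
Checked all 60 inputs in the declared domain: the outputs agree on every one.
verdict: equivalent


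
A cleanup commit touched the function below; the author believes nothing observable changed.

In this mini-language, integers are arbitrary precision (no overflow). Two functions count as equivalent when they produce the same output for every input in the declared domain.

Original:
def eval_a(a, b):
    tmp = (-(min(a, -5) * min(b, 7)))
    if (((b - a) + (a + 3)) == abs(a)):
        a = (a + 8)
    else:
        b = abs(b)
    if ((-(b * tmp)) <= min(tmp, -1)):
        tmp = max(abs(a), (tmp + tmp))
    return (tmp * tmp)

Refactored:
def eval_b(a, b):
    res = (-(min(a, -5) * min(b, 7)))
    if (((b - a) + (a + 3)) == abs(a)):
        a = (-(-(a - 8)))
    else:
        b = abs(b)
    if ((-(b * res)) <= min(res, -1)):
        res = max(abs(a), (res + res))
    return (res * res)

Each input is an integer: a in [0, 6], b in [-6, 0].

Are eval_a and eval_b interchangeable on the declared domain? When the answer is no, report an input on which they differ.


The rewrite breaks on a=1, b=-2, where the results are 81 and 49.
eval_a: tmp := -10 | (((b - a) + (a + 3)) == abs(a)): true | a := 9 | ((-(b * tmp)) <= min(tmp, -1)): true | tmp := 9 | result 81
eval_b: res := -10 | (((b - a) + (a + 3)) == abs(a)): true | a := -7 | ((-(b * res)) <= min(res, -1)): true | res := 7 | result 49
verdict: not equivalent; witness: a=1, b=-2


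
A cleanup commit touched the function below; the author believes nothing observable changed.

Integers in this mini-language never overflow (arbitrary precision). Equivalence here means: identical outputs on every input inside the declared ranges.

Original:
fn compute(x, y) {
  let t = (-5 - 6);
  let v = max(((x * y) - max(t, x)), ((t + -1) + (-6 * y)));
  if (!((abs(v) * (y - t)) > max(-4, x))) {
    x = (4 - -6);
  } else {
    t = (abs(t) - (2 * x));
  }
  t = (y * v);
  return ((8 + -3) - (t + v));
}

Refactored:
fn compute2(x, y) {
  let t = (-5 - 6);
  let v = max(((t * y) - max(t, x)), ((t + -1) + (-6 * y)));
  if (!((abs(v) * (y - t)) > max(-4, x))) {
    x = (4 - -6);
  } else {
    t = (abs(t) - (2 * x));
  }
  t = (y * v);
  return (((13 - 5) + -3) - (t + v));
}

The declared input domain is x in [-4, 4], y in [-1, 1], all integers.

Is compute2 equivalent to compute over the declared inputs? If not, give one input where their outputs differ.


These are not equivalent — on x=-4, y=1 the outputs split (5 vs 19).
compute: t becomes -11; next v becomes 0; next (!((abs(v) * (y - t)) > max(-4, x))) evaluates to false; next t becomes 19; next t becomes 0; next final value 5
compute2: t becomes -11; next v becomes -7; next (!((abs(v) * (y - t)) > max(-4, x))) evaluates to false; next t becomes 19; next t becomes -7; next final value 19
verdict: not equivalent; witness: x=-4, y=1


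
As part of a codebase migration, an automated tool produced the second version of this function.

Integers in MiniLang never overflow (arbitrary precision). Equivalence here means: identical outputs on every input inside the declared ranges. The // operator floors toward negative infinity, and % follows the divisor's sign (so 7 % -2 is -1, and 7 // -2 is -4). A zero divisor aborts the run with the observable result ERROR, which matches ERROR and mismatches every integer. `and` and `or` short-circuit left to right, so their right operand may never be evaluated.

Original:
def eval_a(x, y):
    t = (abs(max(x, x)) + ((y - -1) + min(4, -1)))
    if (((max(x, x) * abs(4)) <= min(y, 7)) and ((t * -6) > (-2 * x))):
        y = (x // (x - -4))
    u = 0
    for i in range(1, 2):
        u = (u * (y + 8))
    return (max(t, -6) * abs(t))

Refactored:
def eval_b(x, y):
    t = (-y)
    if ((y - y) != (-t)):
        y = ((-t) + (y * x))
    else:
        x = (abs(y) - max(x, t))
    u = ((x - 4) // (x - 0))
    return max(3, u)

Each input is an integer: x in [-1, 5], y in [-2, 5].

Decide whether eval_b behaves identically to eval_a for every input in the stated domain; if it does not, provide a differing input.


Try x=-1, y=-2.
eval_a: t=-1, then (((max(x, x) * abs(4)) <= min(y, 7)) and ((t * -6) > (-2 * x))) is true, then y=-1, then u=0, then (i=1), then u=0, then returns -1
eval_b: t=2, then ((y - y) != (-t)) is true, then y=0, then u=5, then returns 5
-1 vs 5 — the two versions disagree here.
verdict: not equivalent; witness: x=-1, y=-2


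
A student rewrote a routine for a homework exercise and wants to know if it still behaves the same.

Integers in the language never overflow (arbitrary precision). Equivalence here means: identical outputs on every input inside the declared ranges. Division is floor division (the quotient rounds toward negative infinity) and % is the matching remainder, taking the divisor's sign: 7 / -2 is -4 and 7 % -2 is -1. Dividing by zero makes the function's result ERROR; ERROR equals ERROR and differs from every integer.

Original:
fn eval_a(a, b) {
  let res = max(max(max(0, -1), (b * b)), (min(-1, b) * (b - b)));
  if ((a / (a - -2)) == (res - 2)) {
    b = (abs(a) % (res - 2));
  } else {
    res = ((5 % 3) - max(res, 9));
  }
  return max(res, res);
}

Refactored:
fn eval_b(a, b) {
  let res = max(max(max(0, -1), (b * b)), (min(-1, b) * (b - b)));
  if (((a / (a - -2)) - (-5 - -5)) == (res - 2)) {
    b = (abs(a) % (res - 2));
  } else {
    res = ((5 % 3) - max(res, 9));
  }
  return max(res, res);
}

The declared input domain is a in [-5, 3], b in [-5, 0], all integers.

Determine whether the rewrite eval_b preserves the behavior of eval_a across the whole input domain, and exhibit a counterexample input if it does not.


Reading the diff, among the changes: constant usage differs; also arithmetic usage differs.
Tracing a=-4, b=-4: eval_a: res=16, then ((a / (a - -2)) == (res - 2)) is false, then res=-14, then returns -14 | eval_b: res=16, then (((a / (a - -2)) - (-5 - -5)) == (res - 2)) is false, then res=-14, then returns -14 — matching result -14.
An exhaustive pass over the 54 declared inputs shows identical outputs.
verdict: equivalent


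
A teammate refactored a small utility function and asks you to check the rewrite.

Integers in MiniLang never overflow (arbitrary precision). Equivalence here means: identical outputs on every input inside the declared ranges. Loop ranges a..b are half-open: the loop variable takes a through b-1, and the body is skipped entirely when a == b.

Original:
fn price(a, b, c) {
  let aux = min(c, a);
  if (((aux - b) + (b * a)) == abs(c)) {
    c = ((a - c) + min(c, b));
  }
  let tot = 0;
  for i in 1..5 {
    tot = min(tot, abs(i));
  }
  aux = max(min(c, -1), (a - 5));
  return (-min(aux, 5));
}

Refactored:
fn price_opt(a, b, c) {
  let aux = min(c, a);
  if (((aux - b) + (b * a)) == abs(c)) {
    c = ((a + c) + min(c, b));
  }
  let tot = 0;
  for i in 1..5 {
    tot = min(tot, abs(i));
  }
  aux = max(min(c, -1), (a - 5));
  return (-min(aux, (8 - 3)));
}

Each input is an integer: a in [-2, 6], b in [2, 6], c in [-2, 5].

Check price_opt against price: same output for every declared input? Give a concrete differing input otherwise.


On input a=2, b=4, c=-2, price returns 1 while price_opt returns 2.
verdict: not equivalent; witness: a=2, b=4, c=-2


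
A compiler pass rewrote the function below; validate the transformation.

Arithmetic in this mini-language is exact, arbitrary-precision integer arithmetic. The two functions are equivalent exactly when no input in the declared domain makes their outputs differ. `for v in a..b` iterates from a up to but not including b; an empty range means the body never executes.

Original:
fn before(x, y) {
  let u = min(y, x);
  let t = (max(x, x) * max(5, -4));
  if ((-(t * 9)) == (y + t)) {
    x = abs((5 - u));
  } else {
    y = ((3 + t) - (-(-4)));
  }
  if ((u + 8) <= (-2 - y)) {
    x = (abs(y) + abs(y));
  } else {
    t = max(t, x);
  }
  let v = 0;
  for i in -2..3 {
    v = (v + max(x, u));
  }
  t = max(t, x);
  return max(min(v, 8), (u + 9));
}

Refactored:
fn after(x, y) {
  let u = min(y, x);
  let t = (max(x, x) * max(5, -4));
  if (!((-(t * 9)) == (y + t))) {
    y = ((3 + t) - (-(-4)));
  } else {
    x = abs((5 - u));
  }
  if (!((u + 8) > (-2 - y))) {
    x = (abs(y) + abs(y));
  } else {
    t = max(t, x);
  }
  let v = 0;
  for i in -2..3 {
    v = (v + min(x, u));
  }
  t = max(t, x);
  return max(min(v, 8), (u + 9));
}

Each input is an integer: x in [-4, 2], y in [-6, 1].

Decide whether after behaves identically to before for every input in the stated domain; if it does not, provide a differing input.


There is a counterexample at x=-4, y=-6: 8 on one side, 3 on the other.
before: u = -6; t = -20; ((-(t * 9)) == (y + t)) -> false; y = -21; ((u + 8) <= (-2 - y)) -> true; x = 42; v = 0; [i=-2]; v = 42; [i=-1]; v = 84; [i=0]; v = 126; [i=1]; v = 168; [i=2]; v = 210; t = 42; return 8
after: u = -6; t = -20; (!((-(t * 9)) == (y + t))) -> true; y = -21; (!((u + 8) > (-2 - y))) -> true; x = 42; v = 0; [i=-2]; v = -6; [i=-1]; v = -12; [i=0]; v = -18; [i=1]; v = -24; [i=2]; v = -30; t = 42; return 3
verdict: not equivalent; witness: x=-4, y=-6


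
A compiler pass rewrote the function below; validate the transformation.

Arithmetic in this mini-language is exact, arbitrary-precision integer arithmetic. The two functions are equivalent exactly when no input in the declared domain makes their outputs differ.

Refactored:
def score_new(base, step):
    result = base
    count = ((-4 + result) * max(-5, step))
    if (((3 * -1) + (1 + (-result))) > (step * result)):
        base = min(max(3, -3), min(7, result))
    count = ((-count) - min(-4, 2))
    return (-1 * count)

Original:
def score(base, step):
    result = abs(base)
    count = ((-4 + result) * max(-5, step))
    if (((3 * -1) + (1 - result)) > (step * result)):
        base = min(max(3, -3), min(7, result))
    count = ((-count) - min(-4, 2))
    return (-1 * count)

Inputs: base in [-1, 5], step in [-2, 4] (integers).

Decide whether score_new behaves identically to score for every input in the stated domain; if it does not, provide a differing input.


Try base=-1, step=-2.
score: result=1, then count=6, then (((3 * -1) + (1 - result)) > (step * result)) is false, then count=-2, then returns 2
score_new: result=-1, then count=10, then (((3 * -1) + (1 + (-result))) > (step * result)) is false, then count=-6, then returns 6
2 against 6: the behavior changed.
verdict: not equivalent; witness: base=-1, step=-2


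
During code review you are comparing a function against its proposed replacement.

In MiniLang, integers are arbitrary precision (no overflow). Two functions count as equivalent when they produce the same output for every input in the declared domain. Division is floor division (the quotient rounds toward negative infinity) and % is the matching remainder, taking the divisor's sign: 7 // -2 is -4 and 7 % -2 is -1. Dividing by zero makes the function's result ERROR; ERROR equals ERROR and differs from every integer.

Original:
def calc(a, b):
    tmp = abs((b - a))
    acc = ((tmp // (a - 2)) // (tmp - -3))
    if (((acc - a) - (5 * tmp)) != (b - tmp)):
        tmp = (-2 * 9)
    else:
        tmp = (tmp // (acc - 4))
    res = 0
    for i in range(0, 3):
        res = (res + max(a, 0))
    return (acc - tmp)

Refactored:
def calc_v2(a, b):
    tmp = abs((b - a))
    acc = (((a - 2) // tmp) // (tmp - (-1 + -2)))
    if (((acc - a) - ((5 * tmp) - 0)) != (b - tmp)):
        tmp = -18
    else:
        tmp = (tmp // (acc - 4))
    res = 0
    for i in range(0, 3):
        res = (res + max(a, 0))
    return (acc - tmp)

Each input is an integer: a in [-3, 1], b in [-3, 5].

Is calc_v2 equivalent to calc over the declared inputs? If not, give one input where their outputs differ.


Run the pair on a=-3, b=-3.
calc: tmp = 0; acc = 0; (((acc - a) - (5 * tmp)) != (b - tmp)) -> true; tmp = -18; res = 0; [i=0]; res = 0; [i=1]; res = 0; [i=2]; res = 0; return 18
calc_v2: tmp = 0; division by zero -> ERROR
18 != ERROR, so the rewrite changes behavior.
verdict: not equivalent; witness: a=-3, b=-3


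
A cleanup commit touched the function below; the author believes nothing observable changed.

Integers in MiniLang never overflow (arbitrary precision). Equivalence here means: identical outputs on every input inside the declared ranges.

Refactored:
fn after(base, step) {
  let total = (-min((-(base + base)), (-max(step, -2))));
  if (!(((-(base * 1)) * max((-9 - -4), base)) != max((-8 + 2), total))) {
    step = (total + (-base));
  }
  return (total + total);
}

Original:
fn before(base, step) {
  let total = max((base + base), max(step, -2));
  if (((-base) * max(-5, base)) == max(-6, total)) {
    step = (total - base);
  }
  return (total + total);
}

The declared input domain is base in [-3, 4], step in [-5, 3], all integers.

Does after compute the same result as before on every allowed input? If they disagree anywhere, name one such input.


Behavior is preserved: although constant usage differs; and boolean connective usage differs; and min/max/abs usage differs; and arithmetic usage differs; and comparison usage differs, the outputs never diverge.
Tracing base=4, step=-4: before: total = 8; (((-base) * max(-5, base)) == max(-6, total)) -> false; return 16 | after: total = 8; (!(((-(base * 1)) * max((-9 - -4), base)) != max((-8 + 2), total))) -> false; return 16 — matching result 16.
Sweeping the whole domain (72 inputs) finds no disagreement.
verdict: equivalent


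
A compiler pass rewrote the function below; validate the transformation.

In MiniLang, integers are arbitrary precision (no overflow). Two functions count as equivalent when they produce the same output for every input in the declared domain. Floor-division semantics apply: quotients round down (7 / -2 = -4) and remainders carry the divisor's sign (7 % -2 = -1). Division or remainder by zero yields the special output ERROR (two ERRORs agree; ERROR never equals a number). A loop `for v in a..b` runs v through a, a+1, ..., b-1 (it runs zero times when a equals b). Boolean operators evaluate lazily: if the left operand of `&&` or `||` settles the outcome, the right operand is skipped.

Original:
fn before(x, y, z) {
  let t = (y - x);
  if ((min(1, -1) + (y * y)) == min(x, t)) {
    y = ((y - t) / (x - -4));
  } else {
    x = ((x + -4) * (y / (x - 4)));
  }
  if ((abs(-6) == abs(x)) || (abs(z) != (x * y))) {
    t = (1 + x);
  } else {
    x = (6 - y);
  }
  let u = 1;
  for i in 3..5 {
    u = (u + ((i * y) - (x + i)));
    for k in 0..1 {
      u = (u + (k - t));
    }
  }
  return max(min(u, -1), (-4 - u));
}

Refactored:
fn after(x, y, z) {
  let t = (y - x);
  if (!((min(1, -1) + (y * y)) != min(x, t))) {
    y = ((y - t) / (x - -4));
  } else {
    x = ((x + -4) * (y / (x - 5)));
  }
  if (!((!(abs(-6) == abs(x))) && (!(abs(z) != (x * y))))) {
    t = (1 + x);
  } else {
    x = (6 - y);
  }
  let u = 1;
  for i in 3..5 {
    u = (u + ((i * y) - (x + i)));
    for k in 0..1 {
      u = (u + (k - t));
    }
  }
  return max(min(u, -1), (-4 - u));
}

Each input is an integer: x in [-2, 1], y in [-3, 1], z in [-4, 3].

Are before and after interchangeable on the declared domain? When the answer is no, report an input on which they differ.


Consider the input x=1, y=-3, z=-4.
before: t=-4, then ((min(1, -1) + (y * y)) == min(x, t)) is false, then x=-3, then ((abs(-6) == abs(x)) || (abs(z) != (x * y))) is true, then t=-2, then u=1, then (i=3), then u=-8, then (k=0), then u=-6, then (i=4), then u=-19, then (k=0), then u=-17, then returns 13
after: t=-4, then (!((min(1, -1) + (y * y)) != min(x, t))) is false, then x=0, then (!((!(abs(-6) == abs(x))) && (!(abs(z) != (x * y))))) is true, then t=1, then u=1, then (i=3), then u=-11, then (k=0), then u=-12, then (i=4), then u=-28, then (k=0), then u=-29, then returns 25
13 != 25, so the rewrite changes behavior.
verdict: not equivalent; witness: x=1, y=-3, z=-4


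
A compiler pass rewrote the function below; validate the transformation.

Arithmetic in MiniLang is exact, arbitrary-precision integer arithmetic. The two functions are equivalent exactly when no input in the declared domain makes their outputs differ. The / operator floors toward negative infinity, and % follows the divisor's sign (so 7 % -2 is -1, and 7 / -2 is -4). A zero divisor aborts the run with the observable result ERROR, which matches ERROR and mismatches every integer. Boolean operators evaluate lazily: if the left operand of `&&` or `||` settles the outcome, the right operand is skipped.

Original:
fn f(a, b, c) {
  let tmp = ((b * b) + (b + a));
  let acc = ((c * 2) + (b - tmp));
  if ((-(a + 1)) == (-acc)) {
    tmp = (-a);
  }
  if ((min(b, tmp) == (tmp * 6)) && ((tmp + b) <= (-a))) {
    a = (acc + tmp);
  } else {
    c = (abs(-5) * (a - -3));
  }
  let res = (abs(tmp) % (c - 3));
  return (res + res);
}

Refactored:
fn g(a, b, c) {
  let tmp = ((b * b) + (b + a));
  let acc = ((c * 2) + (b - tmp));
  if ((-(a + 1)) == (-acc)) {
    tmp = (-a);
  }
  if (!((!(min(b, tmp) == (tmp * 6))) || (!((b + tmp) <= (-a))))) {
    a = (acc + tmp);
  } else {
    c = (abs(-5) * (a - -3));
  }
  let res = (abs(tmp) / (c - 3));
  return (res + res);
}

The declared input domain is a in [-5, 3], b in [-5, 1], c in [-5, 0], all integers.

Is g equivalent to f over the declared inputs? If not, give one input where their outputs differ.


There is a counterexample at a=-5, b=-5, c=-5: -22 on one side, -4 on the other.
f: tmp becomes 15; next acc becomes -30; next ((-(a + 1)) == (-acc)) evaluates to false; next ((min(b, tmp) == (tmp * 6)) && ((tmp + b) <= (-a))) evaluates to false; next c becomes -10; next res becomes -11; next final value -22
g: tmp becomes 15; next acc becomes -30; next ((-(a + 1)) == (-acc)) evaluates to false; next (!((!(min(b, tmp) == (tmp * 6))) || (!((b + tmp) <= (-a))))) evaluates to false; next c becomes -10; next res becomes -2; next final value -4
verdict: not equivalent; witness: a=-5, b=-5, c=-5


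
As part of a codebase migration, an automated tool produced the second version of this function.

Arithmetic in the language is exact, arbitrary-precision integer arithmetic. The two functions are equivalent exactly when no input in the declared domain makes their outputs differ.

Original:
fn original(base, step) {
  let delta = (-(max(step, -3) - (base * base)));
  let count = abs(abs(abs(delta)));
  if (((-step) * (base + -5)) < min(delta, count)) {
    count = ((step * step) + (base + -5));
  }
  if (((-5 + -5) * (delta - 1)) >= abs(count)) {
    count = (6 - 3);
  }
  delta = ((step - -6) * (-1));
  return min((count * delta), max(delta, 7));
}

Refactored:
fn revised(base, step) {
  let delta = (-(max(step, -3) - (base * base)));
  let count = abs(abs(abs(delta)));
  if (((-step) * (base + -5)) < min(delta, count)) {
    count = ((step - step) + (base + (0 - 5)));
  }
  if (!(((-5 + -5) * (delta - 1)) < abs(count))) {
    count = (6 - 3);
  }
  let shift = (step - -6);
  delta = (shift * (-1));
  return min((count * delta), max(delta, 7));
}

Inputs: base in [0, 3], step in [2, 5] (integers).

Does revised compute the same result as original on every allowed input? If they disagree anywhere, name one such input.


Run the pair on base=3, step=2.
original: delta=7, then count=7, then (((-step) * (base + -5)) < min(delta, count)) is true, then count=2, then (((-5 + -5) * (delta - 1)) >= abs(count)) is false, then delta=-8, then returns -16
revised: delta=7, then count=7, then (((-step) * (base + -5)) < min(delta, count)) is true, then count=-2, then (!(((-5 + -5) * (delta - 1)) < abs(count))) is false, then shift=8, then delta=-8, then returns 7
-16 != 7, so the rewrite changes behavior.
verdict: not equivalent; witness: base=3, step=2


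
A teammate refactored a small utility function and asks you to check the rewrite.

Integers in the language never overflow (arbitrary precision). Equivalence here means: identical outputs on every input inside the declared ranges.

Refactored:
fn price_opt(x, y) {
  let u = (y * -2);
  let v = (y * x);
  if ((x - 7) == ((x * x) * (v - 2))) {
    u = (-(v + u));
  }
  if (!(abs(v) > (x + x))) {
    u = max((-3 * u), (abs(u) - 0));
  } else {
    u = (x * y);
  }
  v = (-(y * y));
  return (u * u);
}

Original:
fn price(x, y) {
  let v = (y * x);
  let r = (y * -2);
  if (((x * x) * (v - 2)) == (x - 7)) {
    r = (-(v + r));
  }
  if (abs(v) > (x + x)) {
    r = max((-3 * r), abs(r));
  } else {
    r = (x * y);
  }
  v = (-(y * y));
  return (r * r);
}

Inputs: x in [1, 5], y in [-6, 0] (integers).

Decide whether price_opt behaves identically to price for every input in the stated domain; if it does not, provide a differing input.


Input x=1, y=-6: 144 from price versus 36 from price_opt.
verdict: not equivalent; witness: x=1, y=-6


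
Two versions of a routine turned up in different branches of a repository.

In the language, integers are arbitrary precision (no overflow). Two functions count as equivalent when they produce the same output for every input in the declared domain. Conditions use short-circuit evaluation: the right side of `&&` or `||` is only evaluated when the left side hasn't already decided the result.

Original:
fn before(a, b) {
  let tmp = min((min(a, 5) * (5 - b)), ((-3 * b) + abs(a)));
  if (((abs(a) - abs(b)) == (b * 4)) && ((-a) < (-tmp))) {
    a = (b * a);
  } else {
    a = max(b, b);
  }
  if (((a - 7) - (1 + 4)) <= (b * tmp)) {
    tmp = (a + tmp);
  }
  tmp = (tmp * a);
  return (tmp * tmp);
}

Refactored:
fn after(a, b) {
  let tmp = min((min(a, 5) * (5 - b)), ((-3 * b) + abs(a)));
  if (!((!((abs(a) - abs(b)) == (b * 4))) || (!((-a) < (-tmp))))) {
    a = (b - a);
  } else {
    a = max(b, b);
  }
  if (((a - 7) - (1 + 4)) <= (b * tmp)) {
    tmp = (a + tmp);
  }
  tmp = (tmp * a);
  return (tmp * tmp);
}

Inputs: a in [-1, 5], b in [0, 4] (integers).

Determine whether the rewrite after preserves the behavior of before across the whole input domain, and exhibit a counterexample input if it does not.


a=5, b=1 yields 1225 from before but 64 from after.
verdict: not equivalent; witness: a=5, b=1


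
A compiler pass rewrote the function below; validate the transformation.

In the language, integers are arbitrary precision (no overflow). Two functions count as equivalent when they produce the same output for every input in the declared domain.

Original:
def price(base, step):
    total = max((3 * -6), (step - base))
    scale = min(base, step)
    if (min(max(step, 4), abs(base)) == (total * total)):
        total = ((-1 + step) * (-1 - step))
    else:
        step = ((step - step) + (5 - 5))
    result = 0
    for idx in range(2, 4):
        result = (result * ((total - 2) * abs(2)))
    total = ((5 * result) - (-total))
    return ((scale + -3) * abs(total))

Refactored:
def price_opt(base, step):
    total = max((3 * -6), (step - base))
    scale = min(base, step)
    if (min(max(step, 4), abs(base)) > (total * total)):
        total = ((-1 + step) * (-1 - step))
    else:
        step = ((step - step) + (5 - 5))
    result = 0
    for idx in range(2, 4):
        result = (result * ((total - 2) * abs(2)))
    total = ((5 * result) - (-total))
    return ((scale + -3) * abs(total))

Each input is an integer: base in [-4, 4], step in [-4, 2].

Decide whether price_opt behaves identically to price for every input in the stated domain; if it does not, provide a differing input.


Input base=-4, step=-4: 0 from price versus -105 from price_opt.
verdict: not equivalent; witness: base=-4, step=-4


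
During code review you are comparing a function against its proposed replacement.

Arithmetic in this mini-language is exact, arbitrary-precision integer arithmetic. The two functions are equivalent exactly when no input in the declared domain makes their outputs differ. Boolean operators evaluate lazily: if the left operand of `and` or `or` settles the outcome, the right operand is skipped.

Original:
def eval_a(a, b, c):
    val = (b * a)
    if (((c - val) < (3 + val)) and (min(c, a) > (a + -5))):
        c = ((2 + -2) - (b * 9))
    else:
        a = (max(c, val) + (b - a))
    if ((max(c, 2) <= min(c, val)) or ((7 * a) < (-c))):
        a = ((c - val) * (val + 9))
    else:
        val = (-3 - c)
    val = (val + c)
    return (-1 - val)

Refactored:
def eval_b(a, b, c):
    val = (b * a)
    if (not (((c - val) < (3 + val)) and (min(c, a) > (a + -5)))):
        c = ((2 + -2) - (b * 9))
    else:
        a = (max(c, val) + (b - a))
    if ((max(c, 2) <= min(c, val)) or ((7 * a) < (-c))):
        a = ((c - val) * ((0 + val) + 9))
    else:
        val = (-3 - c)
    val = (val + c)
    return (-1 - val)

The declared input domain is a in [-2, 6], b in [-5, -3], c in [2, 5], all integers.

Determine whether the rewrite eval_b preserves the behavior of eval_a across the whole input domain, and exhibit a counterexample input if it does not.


These are not equivalent — on a=-2, b=-5, c=2 the outputs split (2 vs -13).
eval_a: val = 10; (((c - val) < (3 + val)) and (min(c, a) > (a + -5))) -> true; c = 45; ((max(c, 2) <= min(c, val)) or ((7 * a) < (-c))) -> false; val = -48; val = -3; return 2
eval_b: val = 10; (not (((c - val) < (3 + val)) and (min(c, a) > (a + -5)))) -> false; a = 7; ((max(c, 2) <= min(c, val)) or ((7 * a) < (-c))) -> true; a = -152; val = 12; return -13
verdict: not equivalent; witness: a=-2, b=-5, c=2


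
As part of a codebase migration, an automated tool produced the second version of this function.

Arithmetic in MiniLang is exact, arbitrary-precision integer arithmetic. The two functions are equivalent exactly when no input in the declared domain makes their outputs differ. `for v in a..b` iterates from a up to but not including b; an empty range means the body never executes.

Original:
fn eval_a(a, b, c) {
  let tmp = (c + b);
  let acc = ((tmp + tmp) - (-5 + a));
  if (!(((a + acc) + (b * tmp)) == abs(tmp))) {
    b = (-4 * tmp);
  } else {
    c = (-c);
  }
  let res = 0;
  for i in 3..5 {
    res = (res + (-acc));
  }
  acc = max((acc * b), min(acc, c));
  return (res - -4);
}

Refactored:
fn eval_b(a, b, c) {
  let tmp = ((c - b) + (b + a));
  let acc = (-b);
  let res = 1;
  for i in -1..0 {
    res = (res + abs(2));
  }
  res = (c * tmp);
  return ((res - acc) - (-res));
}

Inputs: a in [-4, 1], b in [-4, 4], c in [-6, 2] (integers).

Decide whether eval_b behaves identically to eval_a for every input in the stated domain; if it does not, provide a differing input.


There is a counterexample at a=-4, b=-4, c=-6: 26 on one side, 116 on the other.
eval_a: tmp=-10, then acc=-11, then (!(((a + acc) + (b * tmp)) == abs(tmp))) is true, then b=40, then res=0, then (i=3), then res=11, then (i=4), then res=22, then acc=-11, then returns 26
eval_b: tmp=-10, then acc=4, then res=1, then (i=-1), then res=3, then res=60, then returns 116
verdict: not equivalent; witness: a=-4, b=-4, c=-6
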